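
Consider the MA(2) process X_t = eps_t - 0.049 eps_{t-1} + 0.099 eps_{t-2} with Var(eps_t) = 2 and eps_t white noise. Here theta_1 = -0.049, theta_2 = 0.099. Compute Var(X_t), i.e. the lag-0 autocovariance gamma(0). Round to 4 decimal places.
\gamma(0) = 2.0244

For an MA(q) process X_t = eps_t + sum_i theta_i eps_{t-i} with
Var(eps_t) = sigma^2, the variance is
  gamma(0) = sigma^2 * (1 + sum_i theta_i^2).
  sum_i theta_i^2 = (-0.049)^2 + (0.099)^2 = 0.002401 + 0.009801 = 0.012202.
  gamma(0) = 2 * (1 + 0.012202) = 2 * 1.012202 = 2.024404, which rounds to 2.0244.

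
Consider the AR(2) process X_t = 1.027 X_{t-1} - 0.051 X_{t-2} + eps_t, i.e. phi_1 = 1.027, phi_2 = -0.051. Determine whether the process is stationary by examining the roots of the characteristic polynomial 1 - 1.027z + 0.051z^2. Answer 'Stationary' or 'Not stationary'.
\text{Stationary}

The AR(p) characteristic polynomial is P(z) = 1 - 1.027z + 0.051z^2.
Stationarity requires all roots to lie outside the unit circle, i.e. |z| > 1 for every root.
Set 1 + (-1.027) z + (0.051) z^2 = 0, i.e. a z^2 + b z + c = 0 with a = 0.051, b = -1.027, c = 1.
Discriminant D = b^2 - 4ac = (-1.027)^2 - 4*(0.051)*1 = 1.054729 - (0.204) = 0.850729.
D >= 0, so the roots are real: z = (-b +/- sqrt(D)) / (2a) = (1.027 +/- 0.92235) / (0.102).
  z_1 = (1.027 + 0.92235) / (0.102) = 19.1113,   |z_1| = 19.1113.
  z_2 = (1.027 - 0.92235) / (0.102) = 1.026,   |z_2| = 1.026.
Moduli of all roots: 19.1113, 1.0260.
All moduli strictly greater than 1? Yes.
Verdict: Stationary.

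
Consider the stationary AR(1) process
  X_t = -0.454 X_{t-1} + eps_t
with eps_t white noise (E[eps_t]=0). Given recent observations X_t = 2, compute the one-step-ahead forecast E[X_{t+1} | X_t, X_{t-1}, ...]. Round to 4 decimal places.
E[X_{t+1} \mid \mathcal F_t] = -0.9080

For an AR(p) model X_t = c + sum_i phi_i X_{t-i} + eps_t, the
one-step-ahead conditional mean is
  E[X_{t+1} | X_t, ...] = c + sum_i phi_i X_{t+1-i}.
Substitute known values:
  E[X_{t+1} | ...] = (-0.454) * (2)
                   = -0.9080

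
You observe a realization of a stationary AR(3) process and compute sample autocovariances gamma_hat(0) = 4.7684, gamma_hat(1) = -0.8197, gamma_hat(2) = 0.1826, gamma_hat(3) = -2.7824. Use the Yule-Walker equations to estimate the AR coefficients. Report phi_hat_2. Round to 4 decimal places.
\hat\phi_{2} = -0.0920

The Yule-Walker equations for an AR(p) process read, in matrix form,
  Gamma_p phi = r_p,   with   (Gamma_p)_{ij} = gamma(|i - j|),
                       (r_p)_i = gamma(i),   i,j = 1..p.
Substitute the sample gammas (Toeplitz matrix and right-hand side of size 3):
  Gamma_p = [[4.7684, -0.8197, 0.1826], [-0.8197, 4.7684, -0.8197], [0.1826, -0.8197, 4.7684]]
  r_p     = [-0.8197, 0.1826, -2.7824]
Written out (R1..R3):
  (R1) 4.7684 phi_1 - 0.8197 phi_2 + 0.1826 phi_3 = -0.8197
  (R2) -0.8197 phi_1 + 4.7684 phi_2 - 0.8197 phi_3 = 0.1826
  (R3) 0.1826 phi_1 - 0.8197 phi_2 + 4.7684 phi_3 = -2.7824
Gaussian elimination:
  R2 <- R2 - (-0.8197/4.7684) R1 = R2 - (-0.171903) R1:  4.627492 phi_2 - 0.788311 phi_3 = 0.041692
  R3 <- R3 - (0.1826/4.7684) R1 = R3 - (0.038294) R1:  -0.788311 phi_2 + 4.761408 phi_3 = -2.751011
  R3 <- R3 - (-0.788311/4.627492) R2 = R3 - (-0.170354) R2:  4.627116 phi_3 = -2.743908
Back-substitution:
  phi_hat_3 = -2.743908 / 4.627116 = -0.593006
  phi_hat_2 = (0.041692 - (-0.788311)(-0.593006)) / 4.627492 = -0.092011
  phi_hat_1 = (-0.8197 - (-0.8197)(-0.092011) - (0.1826)(-0.593006)) / 4.7684 = -0.165011
So phi_hat = [-0.1650, -0.0920, -0.5930].
Therefore phi_hat_2 = -0.0920.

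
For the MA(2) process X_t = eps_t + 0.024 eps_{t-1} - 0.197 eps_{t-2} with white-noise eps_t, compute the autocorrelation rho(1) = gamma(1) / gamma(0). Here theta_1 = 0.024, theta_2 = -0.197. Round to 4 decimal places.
\rho(1) = 0.0185

For an MA(q) process with theta_0 = 1, the autocovariance is
  gamma(k) = sigma^2 * sum_{i=0..q-k} theta_i * theta_{i+k},
and rho(k) = gamma(k) / gamma(0). Sigma^2 cancels.
  numerator   = (1)*(0.024) + (0.024)*(-0.197) = 0.019272.
  denominator = (1)^2 + (0.024)^2 + (-0.197)^2 = 1.039385.
  rho(1) = 0.019272 / 1.039385 = 0.0185.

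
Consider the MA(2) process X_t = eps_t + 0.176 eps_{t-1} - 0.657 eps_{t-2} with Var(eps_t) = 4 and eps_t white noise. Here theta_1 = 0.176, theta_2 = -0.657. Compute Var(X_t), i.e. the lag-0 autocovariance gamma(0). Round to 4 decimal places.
\gamma(0) = 5.8505

For an MA(q) process X_t = eps_t + sum_i theta_i eps_{t-i} with
Var(eps_t) = sigma^2, the variance is
  gamma(0) = sigma^2 * (1 + sum_i theta_i^2).
  sum_i theta_i^2 = (0.176)^2 + (-0.657)^2 = 0.030976 + 0.431649 = 0.462625.
  gamma(0) = 4 * (1 + 0.462625) = 4 * 1.462625 = 5.8505.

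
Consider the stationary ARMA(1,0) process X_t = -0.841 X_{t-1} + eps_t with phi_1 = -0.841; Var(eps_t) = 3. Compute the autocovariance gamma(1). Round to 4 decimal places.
\gamma(1) = -8.6192

Multiply the model equation by X_{t-k} and take expectations. With theta_0 = psi_0 = 1 and psi_j the MA(infinity) weights, this gives
  gamma(k) - sum_i phi_i gamma(k-i) = c_k,
  c_k = sigma^2 * sum_{j=k..q} theta_j psi_{j-k}   (c_k = 0 for k > q),
using gamma(-m) = gamma(m).
Pure AR (q = 0): c_0 = sigma^2 = 3, c_k = 0 for k >= 1.
Equations for k = 0 and k = 1 (AR order 1):
  gamma(0) = phi_1 gamma(1) + c_0
  gamma(1) = phi_1 gamma(0) + c_1
Substituting the second into the first: gamma(0) (1 - phi_1^2) = c_0 + phi_1 c_1, so
  gamma(0) = c_0 / (1 - phi_1^2) = 3 / (1 - (-0.841)^2) = 3 / 0.292719 = 10.248737.
  gamma(1) = phi_1 gamma(0) = (-0.841)(10.248737) = -8.619188.
Therefore gamma(1) = -8.6192 (to 4 decimal places).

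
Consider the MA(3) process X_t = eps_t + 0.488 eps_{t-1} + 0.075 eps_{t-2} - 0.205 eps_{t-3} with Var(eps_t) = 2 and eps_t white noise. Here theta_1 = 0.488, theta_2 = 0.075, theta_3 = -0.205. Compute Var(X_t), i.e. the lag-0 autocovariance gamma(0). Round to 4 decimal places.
\gamma(0) = 2.5716

For an MA(q) process X_t = eps_t + sum_i theta_i eps_{t-i} with
Var(eps_t) = sigma^2, the variance is
  gamma(0) = sigma^2 * (1 + sum_i theta_i^2).
  sum_i theta_i^2 = (0.488)^2 + (0.075)^2 + (-0.205)^2 = 0.238144 + 0.005625 + 0.042025 = 0.285794.
  gamma(0) = 2 * (1 + 0.285794) = 2 * 1.285794 = 2.571588, which rounds to 2.5716.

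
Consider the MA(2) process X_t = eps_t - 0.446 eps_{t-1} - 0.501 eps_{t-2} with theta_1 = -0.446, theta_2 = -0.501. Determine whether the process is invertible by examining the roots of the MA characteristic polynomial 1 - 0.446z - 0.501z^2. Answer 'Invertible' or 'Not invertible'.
\text{Invertible}

The MA(q) characteristic polynomial is P(z) = 1 - 0.446z - 0.501z^2.
Invertibility requires all roots to lie outside the unit circle, i.e. |z| > 1 for every root.
Set 1 + (-0.446) z + (-0.501) z^2 = 0, i.e. a z^2 + b z + c = 0 with a = -0.501, b = -0.446, c = 1.
Discriminant D = b^2 - 4ac = (-0.446)^2 - 4*(-0.501)*1 = 0.198916 - (-2.004) = 2.202916.
D >= 0, so the roots are real: z = (-b +/- sqrt(D)) / (2a) = (0.446 +/- 1.484222) / (-1.002).
  z_1 = (0.446 + 1.484222) / (-1.002) = -1.9264,   |z_1| = 1.9264.
  z_2 = (0.446 - 1.484222) / (-1.002) = 1.0362,   |z_2| = 1.0362.
Moduli of all roots: 1.9264, 1.0362.
All moduli strictly greater than 1? Yes.
Verdict: Invertible.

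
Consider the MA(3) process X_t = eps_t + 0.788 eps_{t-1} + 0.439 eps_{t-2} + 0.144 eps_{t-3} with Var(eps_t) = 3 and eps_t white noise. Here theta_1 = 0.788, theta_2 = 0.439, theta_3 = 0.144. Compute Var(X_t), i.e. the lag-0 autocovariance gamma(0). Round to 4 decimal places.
\gamma(0) = 5.5032

For an MA(q) process X_t = eps_t + sum_i theta_i eps_{t-i} with
Var(eps_t) = sigma^2, the variance is
  gamma(0) = sigma^2 * (1 + sum_i theta_i^2).
  sum_i theta_i^2 = (0.788)^2 + (0.439)^2 + (0.144)^2 = 0.620944 + 0.192721 + 0.020736 = 0.834401.
  gamma(0) = 3 * (1 + 0.834401) = 3 * 1.834401 = 5.503203, which rounds to 5.5032.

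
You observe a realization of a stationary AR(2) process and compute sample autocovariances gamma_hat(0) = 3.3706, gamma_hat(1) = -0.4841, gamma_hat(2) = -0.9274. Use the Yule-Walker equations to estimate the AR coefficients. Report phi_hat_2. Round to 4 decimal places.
\hat\phi_{2} = -0.3020

The Yule-Walker equations for an AR(p) process read, in matrix form,
  Gamma_p phi = r_p,   with   (Gamma_p)_{ij} = gamma(|i - j|),
                       (r_p)_i = gamma(i),   i,j = 1..p.
Substitute the sample gammas (Toeplitz matrix and right-hand side of size 2):
  Gamma_p = [[3.3706, -0.4841], [-0.4841, 3.3706]]
  r_p     = [-0.4841, -0.9274]
Written out:
  3.3706 phi_1 - 0.4841 phi_2 = -0.4841
  -0.4841 phi_1 + 3.3706 phi_2 = -0.9274
Solve by Cramer's rule:
  det = gamma(0)^2 - gamma(1)^2 = (3.3706)^2 - (-0.4841)^2 = 11.36094436 - 0.23435281 = 11.12659155
  phi_hat_1 = [gamma(1) gamma(0) - gamma(1) gamma(2)] / det = [(-0.4841)(3.3706) - (-0.4841)(-0.9274)] / 11.12659155 = -2.0806618 / 11.12659155 = -0.187
  phi_hat_2 = [gamma(0) gamma(2) - gamma(1)^2] / det = [(3.3706)(-0.9274) - (-0.4841)^2] / 11.12659155 = -3.36024725 / 11.12659155 = -0.302
So phi_hat = [-0.1870, -0.3020].
Therefore phi_hat_2 = -0.3020.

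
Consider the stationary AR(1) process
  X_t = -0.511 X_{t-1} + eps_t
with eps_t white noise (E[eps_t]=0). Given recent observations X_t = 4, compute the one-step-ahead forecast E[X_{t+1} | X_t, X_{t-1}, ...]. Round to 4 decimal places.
E[X_{t+1} \mid \mathcal F_t] = -2.0440

For an AR(p) model X_t = c + sum_i phi_i X_{t-i} + eps_t, the
one-step-ahead conditional mean is
  E[X_{t+1} | X_t, ...] = c + sum_i phi_i X_{t+1-i}.
Substitute known values:
  E[X_{t+1} | ...] = (-0.511) * (4)
                   = -2.0440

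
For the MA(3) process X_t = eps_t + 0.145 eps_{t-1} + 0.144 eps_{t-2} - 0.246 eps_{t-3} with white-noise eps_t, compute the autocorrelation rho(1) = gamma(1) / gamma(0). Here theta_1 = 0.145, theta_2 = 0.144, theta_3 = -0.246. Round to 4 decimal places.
\rho(1) = 0.1184

For an MA(q) process with theta_0 = 1, the autocovariance is
  gamma(k) = sigma^2 * sum_{i=0..q-k} theta_i * theta_{i+k},
and rho(k) = gamma(k) / gamma(0). Sigma^2 cancels.
  numerator   = (1)*(0.145) + (0.145)*(0.144) + (0.144)*(-0.246) = 0.130456.
  denominator = (1)^2 + (0.145)^2 + (0.144)^2 + (-0.246)^2 = 1.102277.
  rho(1) = 0.130456 / 1.102277 = 0.1184.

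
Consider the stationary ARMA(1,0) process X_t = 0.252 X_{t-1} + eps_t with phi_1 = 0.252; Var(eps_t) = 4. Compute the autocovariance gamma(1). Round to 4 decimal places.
\gamma(1) = 1.0764

Multiply the model equation by X_{t-k} and take expectations. With theta_0 = psi_0 = 1 and psi_j the MA(infinity) weights, this gives
  gamma(k) - sum_i phi_i gamma(k-i) = c_k,
  c_k = sigma^2 * sum_{j=k..q} theta_j psi_{j-k}   (c_k = 0 for k > q),
using gamma(-m) = gamma(m).
Pure AR (q = 0): c_0 = sigma^2 = 4, c_k = 0 for k >= 1.
Equations for k = 0 and k = 1 (AR order 1):
  gamma(0) = phi_1 gamma(1) + c_0
  gamma(1) = phi_1 gamma(0) + c_1
Substituting the second into the first: gamma(0) (1 - phi_1^2) = c_0 + phi_1 c_1, so
  gamma(0) = c_0 / (1 - phi_1^2) = 4 / (1 - (0.252)^2) = 4 / 0.936496 = 4.271241.
  gamma(1) = phi_1 gamma(0) = (0.252)(4.271241) = 1.076353.
Therefore gamma(1) = 1.0764 (to 4 decimal places).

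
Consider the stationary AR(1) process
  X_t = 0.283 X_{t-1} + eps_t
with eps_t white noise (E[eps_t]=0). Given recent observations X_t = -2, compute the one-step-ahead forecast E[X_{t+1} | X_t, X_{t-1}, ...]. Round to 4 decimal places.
E[X_{t+1} \mid \mathcal F_t] = -0.5660

For an AR(p) model X_t = c + sum_i phi_i X_{t-i} + eps_t, the
one-step-ahead conditional mean is
  E[X_{t+1} | X_t, ...] = c + sum_i phi_i X_{t+1-i}.
Substitute known values:
  E[X_{t+1} | ...] = (0.283) * (-2)
                   = -0.5660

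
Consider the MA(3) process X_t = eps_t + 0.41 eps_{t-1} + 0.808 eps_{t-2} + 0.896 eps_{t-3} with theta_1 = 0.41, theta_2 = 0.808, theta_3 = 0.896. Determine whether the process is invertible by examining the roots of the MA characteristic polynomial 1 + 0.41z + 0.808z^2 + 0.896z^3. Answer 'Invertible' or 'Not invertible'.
\text{Not invertible}

The MA(q) characteristic polynomial is P(z) = 1 + 0.41z + 0.808z^2 + 0.896z^3.
Invertibility requires all roots to lie outside the unit circle, i.e. |z| > 1 for every root.
Degree 3: look for a simple real root z0 first, then factor out (1 - z/z0) and solve the remaining quadratic.
Testing z0 = -1.25: P(-1.25) = 1 + (0.41)(-1.25) + (0.808)(-1.25)^2 + (0.896)(-1.25)^3
  = 1 + (-0.5125) + (1.2625) + (-1.75) = 0.  So z_0 = -1.25 is a root, |z_0| = 1.25.
Divide out the factor (1 + 0.8 z) = (1 - z/z0) (since 1/z0 = -0.8):
  P(z) = (1 + 0.8 z)(1 + (-0.39) z + (1.12) z^2)
  [check: z-coef -0.39 - (-0.8) = 0.41; z^2-coef 1.12 - (-0.8)(-0.39) = 0.808; z^3-coef -(-0.8)(1.12) = 0.896.]
Remaining roots from the quadratic factor 1 + (-0.39) z + (1.12) z^2:
  Set 1 + (-0.39) z + (1.12) z^2 = 0, i.e. a z^2 + b z + c = 0 with a = 1.12, b = -0.39, c = 1.
  Discriminant D = b^2 - 4ac = (-0.39)^2 - 4*(1.12)*1 = 0.1521 - (4.48) = -4.3279.
  D < 0, so the roots are the complex-conjugate pair z = (-b +/- i sqrt(-D)) / (2a) = 0.1741 +/- 0.9287i.
  For a conjugate pair |z|^2 = z * conj(z) = (product of roots) = c/a = 1/(1.12) = 0.892857, so |z| = sqrt(0.892857) = 0.9449 for both roots.
Moduli of all roots: 1.2500, 0.9449, 0.9449.
All moduli strictly greater than 1? No.
Verdict: Not invertible.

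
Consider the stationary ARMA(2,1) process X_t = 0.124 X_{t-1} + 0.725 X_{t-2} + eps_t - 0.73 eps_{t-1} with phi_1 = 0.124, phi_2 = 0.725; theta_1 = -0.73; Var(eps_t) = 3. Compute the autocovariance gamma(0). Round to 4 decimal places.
\gamma(0) = 6.9424

Multiply the model equation by X_{t-k} and take expectations. With theta_0 = psi_0 = 1 and psi_j the MA(infinity) weights, this gives
  gamma(k) - sum_i phi_i gamma(k-i) = c_k,
  c_k = sigma^2 * sum_{j=k..q} theta_j psi_{j-k}   (c_k = 0 for k > q),
using gamma(-m) = gamma(m).
psi-weights needed (psi_j = theta_j + sum_i phi_i psi_{j-i}):
  psi_1 = theta_1 + phi_1 = -0.73 + (0.124) = -0.606
Right-hand sides:
  c_0 = sigma^2 (1 + theta_1 psi_1) = 3 * (1 + (-0.73)(-0.606)) = 3 * 1.44238 = 4.32714
  c_1 = sigma^2 theta_1 = 3 * (-0.73) = -2.19
  c_2 = 0
Equations for k = 0, 1, 2 (AR order 2, c_2 = 0):
  (E0) gamma(0) = phi_1 gamma(1) + phi_2 gamma(2) + c_0
  (E1) gamma(1) = phi_1 gamma(0) + phi_2 gamma(1) + c_1
  (E2) gamma(2) = phi_1 gamma(1) + phi_2 gamma(0)
From (E1): gamma(1) = A gamma(0) + B with
  A = phi_1 / (1 - phi_2) = 0.124 / 0.275 = 0.450909,   B = c_1 / (1 - phi_2) = -2.19 / 0.275 = -7.963636.
Insert (E2) into (E0): gamma(0) (1 - phi_2^2) = phi_1 (1 + phi_2) gamma(1) + c_0.
  phi_1 (1 + phi_2) = (0.124)(1.725) = 0.2139,   1 - phi_2^2 = 0.474375.
Replace gamma(1) by A gamma(0) + B and collect gamma(0):
  gamma(0) [0.474375 - (0.2139)(0.450909)] = (0.2139)(-7.963636) + 4.32714
  gamma(0) * 0.377926 = 2.623718
  gamma(0) = 2.623718 / 0.377926 = 6.942421.
Therefore gamma(0) = 6.9424 (to 4 decimal places).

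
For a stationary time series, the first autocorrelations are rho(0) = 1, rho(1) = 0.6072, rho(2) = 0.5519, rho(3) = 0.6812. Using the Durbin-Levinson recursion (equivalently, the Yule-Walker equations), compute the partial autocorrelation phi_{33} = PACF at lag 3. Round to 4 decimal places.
\phi_{33} = 0.4620

The PACF at lag k is phi_{kk}, the last component of the solution
to the Yule-Walker system G_k phi = r_k where
  (G_k)_{ij} = rho(|i - j|), (r_k)_i = rho(i), i,j = 1..k.
Equivalently, Durbin-Levinson gives phi_{kk} iteratively:
  phi_{11} = rho(1)
  phi_{kk} = [rho(k) - sum_{j=1..k-1} phi_{k-1,j} rho(k-j)]
            / [1 - sum_{j=1..k-1} phi_{k-1,j} rho(j)],
  phi_{k,j} = phi_{k-1,j} - phi_{kk} phi_{k-1,k-j},  j = 1..k-1.
Step k = 1:
  phi_11 = rho(1) = 0.6072.
Step k = 2:
  phi_22 = [rho(2) - phi_11 rho(1)] / [1 - phi_11 rho(1)] = [0.5519 - (0.6072)(0.6072)] / [1 - (0.6072)(0.6072)]
         = 0.18320816 / 0.63130816 = 0.290204.
  Update: phi_21 = phi_11 - phi_22 phi_11 = 0.6072 - (0.290204)(0.6072) = 0.430988.
Step k = 3:
  phi_33 = [rho(3) - phi_21 rho(2) - phi_22 rho(1)] / [1 - phi_21 rho(1) - phi_22 rho(2)]
    numerator   = 0.6812 - (0.430988)(0.5519) - (0.290204)(0.6072) = 0.26712578
    denominator = 1 - (0.430988)(0.6072) - (0.290204)(0.5519) = 0.57814042
  phi_33 = 0.26712578 / 0.57814042 = 0.462.
Therefore phi_{33} = 0.4620.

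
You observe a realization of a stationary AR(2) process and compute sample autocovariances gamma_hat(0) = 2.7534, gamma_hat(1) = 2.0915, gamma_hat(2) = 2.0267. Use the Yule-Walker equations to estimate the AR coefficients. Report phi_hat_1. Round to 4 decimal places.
\hat\phi_{1} = 0.4740

The Yule-Walker equations for an AR(p) process read, in matrix form,
  Gamma_p phi = r_p,   with   (Gamma_p)_{ij} = gamma(|i - j|),
                       (r_p)_i = gamma(i),   i,j = 1..p.
Substitute the sample gammas (Toeplitz matrix and right-hand side of size 2):
  Gamma_p = [[2.7534, 2.0915], [2.0915, 2.7534]]
  r_p     = [2.0915, 2.0267]
Written out:
  2.7534 phi_1 + 2.0915 phi_2 = 2.0915
  2.0915 phi_1 + 2.7534 phi_2 = 2.0267
Solve by Cramer's rule:
  det = gamma(0)^2 - gamma(1)^2 = (2.7534)^2 - (2.0915)^2 = 7.58121156 - 4.37437225 = 3.20683931
  phi_hat_1 = [gamma(1) gamma(0) - gamma(1) gamma(2)] / det = [(2.0915)(2.7534) - (2.0915)(2.0267)] / 3.20683931 = 1.51989305 / 3.20683931 = 0.474
  phi_hat_2 = [gamma(0) gamma(2) - gamma(1)^2] / det = [(2.7534)(2.0267) - (2.0915)^2] / 3.20683931 = 1.20594353 / 3.20683931 = 0.3761
So phi_hat = [0.4740, 0.3761].
Therefore phi_hat_1 = 0.4740.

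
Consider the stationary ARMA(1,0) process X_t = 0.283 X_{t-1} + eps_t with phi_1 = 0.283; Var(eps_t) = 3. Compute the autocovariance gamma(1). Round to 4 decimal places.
\gamma(1) = 0.9229

Multiply the model equation by X_{t-k} and take expectations. With theta_0 = psi_0 = 1 and psi_j the MA(infinity) weights, this gives
  gamma(k) - sum_i phi_i gamma(k-i) = c_k,
  c_k = sigma^2 * sum_{j=k..q} theta_j psi_{j-k}   (c_k = 0 for k > q),
using gamma(-m) = gamma(m).
Pure AR (q = 0): c_0 = sigma^2 = 3, c_k = 0 for k >= 1.
Equations for k = 0 and k = 1 (AR order 1):
  gamma(0) = phi_1 gamma(1) + c_0
  gamma(1) = phi_1 gamma(0) + c_1
Substituting the second into the first: gamma(0) (1 - phi_1^2) = c_0 + phi_1 c_1, so
  gamma(0) = c_0 / (1 - phi_1^2) = 3 / (1 - (0.283)^2) = 3 / 0.919911 = 3.261185.
  gamma(1) = phi_1 gamma(0) = (0.283)(3.261185) = 0.922915.
Therefore gamma(1) = 0.9229 (to 4 decimal places).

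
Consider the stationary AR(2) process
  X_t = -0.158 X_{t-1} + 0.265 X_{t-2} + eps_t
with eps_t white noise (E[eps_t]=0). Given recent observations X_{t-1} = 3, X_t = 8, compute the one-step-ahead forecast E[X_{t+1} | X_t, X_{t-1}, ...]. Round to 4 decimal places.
E[X_{t+1} \mid \mathcal F_t] = -0.4690

For an AR(p) model X_t = c + sum_i phi_i X_{t-i} + eps_t, the
one-step-ahead conditional mean is
  E[X_{t+1} | X_t, ...] = c + sum_i phi_i X_{t+1-i}.
Substitute known values:
  E[X_{t+1} | ...] = (-0.158) * (8) + (0.265) * (3)
                   = -0.4690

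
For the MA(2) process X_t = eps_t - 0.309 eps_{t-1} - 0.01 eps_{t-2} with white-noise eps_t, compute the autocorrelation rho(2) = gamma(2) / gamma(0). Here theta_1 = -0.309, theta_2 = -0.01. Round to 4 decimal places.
\rho(2) = -0.0091

For an MA(q) process with theta_0 = 1, the autocovariance is
  gamma(k) = sigma^2 * sum_{i=0..q-k} theta_i * theta_{i+k},
and rho(k) = gamma(k) / gamma(0). Sigma^2 cancels.
  numerator   = (1)*(-0.01) = -0.01.
  denominator = (1)^2 + (-0.309)^2 + (-0.01)^2 = 1.095581.
  rho(2) = -0.01 / 1.095581 = -0.0091.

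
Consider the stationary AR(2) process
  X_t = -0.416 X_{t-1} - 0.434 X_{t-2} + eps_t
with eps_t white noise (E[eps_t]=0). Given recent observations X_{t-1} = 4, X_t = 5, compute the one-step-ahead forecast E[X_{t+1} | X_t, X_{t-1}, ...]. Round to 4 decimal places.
E[X_{t+1} \mid \mathcal F_t] = -3.8160

For an AR(p) model X_t = c + sum_i phi_i X_{t-i} + eps_t, the
one-step-ahead conditional mean is
  E[X_{t+1} | X_t, ...] = c + sum_i phi_i X_{t+1-i}.
Substitute known values:
  E[X_{t+1} | ...] = (-0.416) * (5) + (-0.434) * (4)
                   = -3.8160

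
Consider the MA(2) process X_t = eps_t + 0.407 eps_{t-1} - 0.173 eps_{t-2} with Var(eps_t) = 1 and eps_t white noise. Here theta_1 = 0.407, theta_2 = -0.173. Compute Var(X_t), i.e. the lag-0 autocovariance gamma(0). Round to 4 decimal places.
\gamma(0) = 1.1956

For an MA(q) process X_t = eps_t + sum_i theta_i eps_{t-i} with
Var(eps_t) = sigma^2, the variance is
  gamma(0) = sigma^2 * (1 + sum_i theta_i^2).
  sum_i theta_i^2 = (0.407)^2 + (-0.173)^2 = 0.165649 + 0.029929 = 0.195578.
  gamma(0) = 1 * (1 + 0.195578) = 1 * 1.195578 = 1.195578, which rounds to 1.1956.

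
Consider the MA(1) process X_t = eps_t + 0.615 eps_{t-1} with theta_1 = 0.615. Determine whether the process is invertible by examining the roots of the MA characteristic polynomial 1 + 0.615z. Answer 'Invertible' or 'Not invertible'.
\text{Invertible}

The MA(q) characteristic polynomial is P(z) = 1 + 0.615z.
Invertibility requires all roots to lie outside the unit circle, i.e. |z| > 1 for every root.
This is linear in z: 1 + (0.615) z = 0  =>  z = -1/(0.615) = -1.626016,  |z| = 1.626016.
Moduli of all roots: 1.6260.
All moduli strictly greater than 1? Yes.
Verdict: Invertible.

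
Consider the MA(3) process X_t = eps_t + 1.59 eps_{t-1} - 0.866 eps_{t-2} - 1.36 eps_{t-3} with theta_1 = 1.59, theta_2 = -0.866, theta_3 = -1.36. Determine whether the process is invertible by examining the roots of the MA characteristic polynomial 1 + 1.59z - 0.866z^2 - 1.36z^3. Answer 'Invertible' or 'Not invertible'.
\text{Not invertible}

The MA(q) characteristic polynomial is P(z) = 1 + 1.59z - 0.866z^2 - 1.36z^3.
Invertibility requires all roots to lie outside the unit circle, i.e. |z| > 1 for every root.
Degree 3: look for a simple real root z0 first, then factor out (1 - z/z0) and solve the remaining quadratic.
Testing z0 = -0.625: P(-0.625) = 1 + (1.59)(-0.625) + (-0.866)(-0.625)^2 + (-1.36)(-0.625)^3
  = 1 + (-0.99375) + (-0.338281) + (0.332031) = 0.  So z_0 = -0.625 is a root, |z_0| = 0.625.
Divide out the factor (1 + 1.6 z) = (1 - z/z0) (since 1/z0 = -1.6):
  P(z) = (1 + 1.6 z)(1 + (-0.01) z + (-0.85) z^2)
  [check: z-coef -0.01 - (-1.6) = 1.59; z^2-coef -0.85 - (-1.6)(-0.01) = -0.866; z^3-coef -(-1.6)(-0.85) = -1.36.]
Remaining roots from the quadratic factor 1 + (-0.01) z + (-0.85) z^2:
  Set 1 + (-0.01) z + (-0.85) z^2 = 0, i.e. a z^2 + b z + c = 0 with a = -0.85, b = -0.01, c = 1.
  Discriminant D = b^2 - 4ac = (-0.01)^2 - 4*(-0.85)*1 = 0.0001 - (-3.4) = 3.4001.
  D >= 0, so the roots are real: z = (-b +/- sqrt(D)) / (2a) = (0.01 +/- 1.843936) / (-1.7).
    z_1 = (0.01 + 1.843936) / (-1.7) = -1.0906,   |z_1| = 1.0906.
    z_2 = (0.01 - 1.843936) / (-1.7) = 1.0788,   |z_2| = 1.0788.
Moduli of all roots: 0.6250, 1.0906, 1.0788.
All moduli strictly greater than 1? No.
Verdict: Not invertible.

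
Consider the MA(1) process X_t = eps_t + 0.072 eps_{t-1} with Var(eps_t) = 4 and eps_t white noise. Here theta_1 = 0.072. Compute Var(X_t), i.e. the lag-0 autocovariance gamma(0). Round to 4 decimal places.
\gamma(0) = 4.0207

For an MA(q) process X_t = eps_t + sum_i theta_i eps_{t-i} with
Var(eps_t) = sigma^2, the variance is
  gamma(0) = sigma^2 * (1 + sum_i theta_i^2).
  sum_i theta_i^2 = (0.072)^2 = 0.005184.
  gamma(0) = 4 * (1 + 0.005184) = 4 * 1.005184 = 4.020736, which rounds to 4.0207.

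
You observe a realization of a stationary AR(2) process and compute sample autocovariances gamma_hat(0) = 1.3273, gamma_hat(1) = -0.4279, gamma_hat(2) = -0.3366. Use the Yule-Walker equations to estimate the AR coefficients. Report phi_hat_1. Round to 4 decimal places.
\hat\phi_{1} = -0.4510

The Yule-Walker equations for an AR(p) process read, in matrix form,
  Gamma_p phi = r_p,   with   (Gamma_p)_{ij} = gamma(|i - j|),
                       (r_p)_i = gamma(i),   i,j = 1..p.
Substitute the sample gammas (Toeplitz matrix and right-hand side of size 2):
  Gamma_p = [[1.3273, -0.4279], [-0.4279, 1.3273]]
  r_p     = [-0.4279, -0.3366]
Written out:
  1.3273 phi_1 - 0.4279 phi_2 = -0.4279
  -0.4279 phi_1 + 1.3273 phi_2 = -0.3366
Solve by Cramer's rule:
  det = gamma(0)^2 - gamma(1)^2 = (1.3273)^2 - (-0.4279)^2 = 1.76172529 - 0.18309841 = 1.57862688
  phi_hat_1 = [gamma(1) gamma(0) - gamma(1) gamma(2)] / det = [(-0.4279)(1.3273) - (-0.4279)(-0.3366)] / 1.57862688 = -0.71198281 / 1.57862688 = -0.451
  phi_hat_2 = [gamma(0) gamma(2) - gamma(1)^2] / det = [(1.3273)(-0.3366) - (-0.4279)^2] / 1.57862688 = -0.62986759 / 1.57862688 = -0.399
So phi_hat = [-0.4510, -0.3990].
Therefore phi_hat_1 = -0.4510.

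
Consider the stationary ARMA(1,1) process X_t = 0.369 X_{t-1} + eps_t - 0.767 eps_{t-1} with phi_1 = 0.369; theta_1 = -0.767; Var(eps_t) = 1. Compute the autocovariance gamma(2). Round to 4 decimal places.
\gamma(2) = -0.1219

Multiply the model equation by X_{t-k} and take expectations. With theta_0 = psi_0 = 1 and psi_j the MA(infinity) weights, this gives
  gamma(k) - sum_i phi_i gamma(k-i) = c_k,
  c_k = sigma^2 * sum_{j=k..q} theta_j psi_{j-k}   (c_k = 0 for k > q),
using gamma(-m) = gamma(m).
psi-weights needed (psi_j = theta_j + sum_i phi_i psi_{j-i}):
  psi_1 = theta_1 + phi_1 = -0.767 + (0.369) = -0.398
Right-hand sides:
  c_0 = sigma^2 (1 + theta_1 psi_1) = 1 * (1 + (-0.767)(-0.398)) = 1 * 1.305266 = 1.305266
  c_1 = sigma^2 theta_1 = 1 * (-0.767) = -0.767
  c_2 = 0
Equations for k = 0 and k = 1 (AR order 1):
  gamma(0) = phi_1 gamma(1) + c_0
  gamma(1) = phi_1 gamma(0) + c_1
Substituting the second into the first: gamma(0) (1 - phi_1^2) = c_0 + phi_1 c_1, so
  gamma(0) = (c_0 + phi_1 c_1) / (1 - phi_1^2) = (1.305266 + (0.369)(-0.767)) / (1 - (0.369)^2) = 1.022243 / 0.863839 = 1.183372.
  gamma(1) = phi_1 gamma(0) + c_1 = (0.369)(1.183372) + (-0.767) = -0.330336.
For k = 2 (> q): gamma(2) = phi_1 gamma(1) = (0.369)(-0.330336) = -0.121894.
Therefore gamma(2) = -0.1219 (to 4 decimal places).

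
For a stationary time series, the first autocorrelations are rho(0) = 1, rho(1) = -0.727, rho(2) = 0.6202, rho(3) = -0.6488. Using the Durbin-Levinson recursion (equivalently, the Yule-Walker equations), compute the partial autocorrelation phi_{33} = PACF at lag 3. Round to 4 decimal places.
\phi_{33} = -0.3179

The PACF at lag k is phi_{kk}, the last component of the solution
to the Yule-Walker system G_k phi = r_k where
  (G_k)_{ij} = rho(|i - j|), (r_k)_i = rho(i), i,j = 1..k.
Equivalently, Durbin-Levinson gives phi_{kk} iteratively:
  phi_{11} = rho(1)
  phi_{kk} = [rho(k) - sum_{j=1..k-1} phi_{k-1,j} rho(k-j)]
            / [1 - sum_{j=1..k-1} phi_{k-1,j} rho(j)],
  phi_{k,j} = phi_{k-1,j} - phi_{kk} phi_{k-1,k-j},  j = 1..k-1.
Step k = 1:
  phi_11 = rho(1) = -0.727.
Step k = 2:
  phi_22 = [rho(2) - phi_11 rho(1)] / [1 - phi_11 rho(1)] = [0.6202 - (-0.727)(-0.727)] / [1 - (-0.727)(-0.727)]
         = 0.091671 / 0.471471 = 0.194436.
  Update: phi_21 = phi_11 - phi_22 phi_11 = -0.727 - (0.194436)(-0.727) = -0.585645.
Step k = 3:
  phi_33 = [rho(3) - phi_21 rho(2) - phi_22 rho(1)] / [1 - phi_21 rho(1) - phi_22 rho(2)]
    numerator   = -0.6488 - (-0.585645)(0.6202) - (0.194436)(-0.727) = -0.14422794
    denominator = 1 - (-0.585645)(-0.727) - (0.194436)(0.6202) = 0.45364684
  phi_33 = -0.14422794 / 0.45364684 = -0.3179.
Therefore phi_{33} = -0.3179.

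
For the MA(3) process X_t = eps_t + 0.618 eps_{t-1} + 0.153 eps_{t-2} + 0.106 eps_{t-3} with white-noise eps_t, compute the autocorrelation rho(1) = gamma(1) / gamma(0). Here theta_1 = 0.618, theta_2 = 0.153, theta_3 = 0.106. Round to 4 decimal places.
\rho(1) = 0.5145

For an MA(q) process with theta_0 = 1, the autocovariance is
  gamma(k) = sigma^2 * sum_{i=0..q-k} theta_i * theta_{i+k},
and rho(k) = gamma(k) / gamma(0). Sigma^2 cancels.
  numerator   = (1)*(0.618) + (0.618)*(0.153) + (0.153)*(0.106) = 0.728772.
  denominator = (1)^2 + (0.618)^2 + (0.153)^2 + (0.106)^2 = 1.416569.
  rho(1) = 0.728772 / 1.416569 = 0.5145.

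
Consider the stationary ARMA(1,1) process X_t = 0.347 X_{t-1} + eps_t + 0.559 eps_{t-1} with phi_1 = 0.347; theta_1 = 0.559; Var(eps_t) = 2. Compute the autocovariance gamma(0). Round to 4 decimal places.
\gamma(0) = 3.8664

Multiply the model equation by X_{t-k} and take expectations. With theta_0 = psi_0 = 1 and psi_j the MA(infinity) weights, this gives
  gamma(k) - sum_i phi_i gamma(k-i) = c_k,
  c_k = sigma^2 * sum_{j=k..q} theta_j psi_{j-k}   (c_k = 0 for k > q),
using gamma(-m) = gamma(m).
psi-weights needed (psi_j = theta_j + sum_i phi_i psi_{j-i}):
  psi_1 = theta_1 + phi_1 = 0.559 + (0.347) = 0.906
Right-hand sides:
  c_0 = sigma^2 (1 + theta_1 psi_1) = 2 * (1 + (0.559)(0.906)) = 2 * 1.506454 = 3.012908
  c_1 = sigma^2 theta_1 = 2 * (0.559) = 1.118
  c_2 = 0
Equations for k = 0 and k = 1 (AR order 1):
  gamma(0) = phi_1 gamma(1) + c_0
  gamma(1) = phi_1 gamma(0) + c_1
Substituting the second into the first: gamma(0) (1 - phi_1^2) = c_0 + phi_1 c_1, so
  gamma(0) = (c_0 + phi_1 c_1) / (1 - phi_1^2) = (3.012908 + (0.347)(1.118)) / (1 - (0.347)^2) = 3.400854 / 0.879591 = 3.866404.
Therefore gamma(0) = 3.8664 (to 4 decimal places).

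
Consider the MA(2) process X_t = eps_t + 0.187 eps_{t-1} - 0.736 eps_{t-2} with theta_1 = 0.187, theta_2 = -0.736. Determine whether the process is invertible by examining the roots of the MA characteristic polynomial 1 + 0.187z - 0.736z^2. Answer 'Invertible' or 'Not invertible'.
\text{Invertible}

The MA(q) characteristic polynomial is P(z) = 1 + 0.187z - 0.736z^2.
Invertibility requires all roots to lie outside the unit circle, i.e. |z| > 1 for every root.
Set 1 + (0.187) z + (-0.736) z^2 = 0, i.e. a z^2 + b z + c = 0 with a = -0.736, b = 0.187, c = 1.
Discriminant D = b^2 - 4ac = (0.187)^2 - 4*(-0.736)*1 = 0.034969 - (-2.944) = 2.978969.
D >= 0, so the roots are real: z = (-b +/- sqrt(D)) / (2a) = (-0.187 +/- 1.725969) / (-1.472).
  z_1 = (-0.187 + 1.725969) / (-1.472) = -1.0455,   |z_1| = 1.0455.
  z_2 = (-0.187 - 1.725969) / (-1.472) = 1.2996,   |z_2| = 1.2996.
Moduli of all roots: 1.0455, 1.2996.
All moduli strictly greater than 1? Yes.
Verdict: Invertible.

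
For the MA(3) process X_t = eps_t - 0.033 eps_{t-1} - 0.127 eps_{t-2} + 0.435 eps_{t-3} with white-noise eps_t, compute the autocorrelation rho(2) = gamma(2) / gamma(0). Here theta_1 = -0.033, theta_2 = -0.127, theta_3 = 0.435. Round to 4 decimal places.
\rho(2) = -0.1172

For an MA(q) process with theta_0 = 1, the autocovariance is
  gamma(k) = sigma^2 * sum_{i=0..q-k} theta_i * theta_{i+k},
and rho(k) = gamma(k) / gamma(0). Sigma^2 cancels.
  numerator   = (1)*(-0.127) + (-0.033)*(0.435) = -0.141355.
  denominator = (1)^2 + (-0.033)^2 + (-0.127)^2 + (0.435)^2 = 1.206443.
  rho(2) = -0.141355 / 1.206443 = -0.1172.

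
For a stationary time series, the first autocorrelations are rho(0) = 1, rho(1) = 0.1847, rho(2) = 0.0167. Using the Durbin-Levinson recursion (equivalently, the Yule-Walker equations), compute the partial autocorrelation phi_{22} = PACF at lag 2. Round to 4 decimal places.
\phi_{22} = -0.0180

The PACF at lag k is phi_{kk}, the last component of the solution
to the Yule-Walker system G_k phi = r_k where
  (G_k)_{ij} = rho(|i - j|), (r_k)_i = rho(i), i,j = 1..k.
Equivalently, Durbin-Levinson gives phi_{kk} iteratively:
  phi_{11} = rho(1)
  phi_{kk} = [rho(k) - sum_{j=1..k-1} phi_{k-1,j} rho(k-j)]
            / [1 - sum_{j=1..k-1} phi_{k-1,j} rho(j)],
  phi_{k,j} = phi_{k-1,j} - phi_{kk} phi_{k-1,k-j},  j = 1..k-1.
Step k = 1:
  phi_11 = rho(1) = 0.1847.
Step k = 2:
  phi_22 = [rho(2) - phi_11 rho(1)] / [1 - phi_11 rho(1)] = [0.0167 - (0.1847)(0.1847)] / [1 - (0.1847)(0.1847)]
         = -0.01741409 / 0.96588591 = -0.018.
Therefore phi_{22} = -0.0180.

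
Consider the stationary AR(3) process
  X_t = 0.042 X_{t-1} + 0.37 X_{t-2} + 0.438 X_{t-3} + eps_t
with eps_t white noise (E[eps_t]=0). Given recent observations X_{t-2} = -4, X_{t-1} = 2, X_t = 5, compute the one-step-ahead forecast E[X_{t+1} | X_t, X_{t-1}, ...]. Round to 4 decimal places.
E[X_{t+1} \mid \mathcal F_t] = -0.8020

For an AR(p) model X_t = c + sum_i phi_i X_{t-i} + eps_t, the
one-step-ahead conditional mean is
  E[X_{t+1} | X_t, ...] = c + sum_i phi_i X_{t+1-i}.
Substitute known values:
  E[X_{t+1} | ...] = (0.042) * (5) + (0.37) * (2) + (0.438) * (-4)
                   = -0.8020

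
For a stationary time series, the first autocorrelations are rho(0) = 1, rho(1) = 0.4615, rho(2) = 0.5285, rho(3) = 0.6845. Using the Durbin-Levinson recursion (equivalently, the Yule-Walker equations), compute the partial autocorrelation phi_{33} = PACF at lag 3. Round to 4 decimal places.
\phi_{33} = 0.5350

The PACF at lag k is phi_{kk}, the last component of the solution
to the Yule-Walker system G_k phi = r_k where
  (G_k)_{ij} = rho(|i - j|), (r_k)_i = rho(i), i,j = 1..k.
Equivalently, Durbin-Levinson gives phi_{kk} iteratively:
  phi_{11} = rho(1)
  phi_{kk} = [rho(k) - sum_{j=1..k-1} phi_{k-1,j} rho(k-j)]
            / [1 - sum_{j=1..k-1} phi_{k-1,j} rho(j)],
  phi_{k,j} = phi_{k-1,j} - phi_{kk} phi_{k-1,k-j},  j = 1..k-1.
Step k = 1:
  phi_11 = rho(1) = 0.4615.
Step k = 2:
  phi_22 = [rho(2) - phi_11 rho(1)] / [1 - phi_11 rho(1)] = [0.5285 - (0.4615)(0.4615)] / [1 - (0.4615)(0.4615)]
         = 0.31551775 / 0.78701775 = 0.400903.
  Update: phi_21 = phi_11 - phi_22 phi_11 = 0.4615 - (0.400903)(0.4615) = 0.276483.
Step k = 3:
  phi_33 = [rho(3) - phi_21 rho(2) - phi_22 rho(1)] / [1 - phi_21 rho(1) - phi_22 rho(2)]
    numerator   = 0.6845 - (0.276483)(0.5285) - (0.400903)(0.4615) = 0.35336187
    denominator = 1 - (0.276483)(0.4615) - (0.400903)(0.5285) = 0.66052575
  phi_33 = 0.35336187 / 0.66052575 = 0.535.
Therefore phi_{33} = 0.5350.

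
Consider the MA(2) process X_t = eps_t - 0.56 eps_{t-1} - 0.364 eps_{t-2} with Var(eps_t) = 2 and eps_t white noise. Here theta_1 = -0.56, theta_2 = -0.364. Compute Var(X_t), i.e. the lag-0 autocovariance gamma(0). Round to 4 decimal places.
\gamma(0) = 2.8922

For an MA(q) process X_t = eps_t + sum_i theta_i eps_{t-i} with
Var(eps_t) = sigma^2, the variance is
  gamma(0) = sigma^2 * (1 + sum_i theta_i^2).
  sum_i theta_i^2 = (-0.56)^2 + (-0.364)^2 = 0.3136 + 0.132496 = 0.446096.
  gamma(0) = 2 * (1 + 0.446096) = 2 * 1.446096 = 2.892192, which rounds to 2.8922.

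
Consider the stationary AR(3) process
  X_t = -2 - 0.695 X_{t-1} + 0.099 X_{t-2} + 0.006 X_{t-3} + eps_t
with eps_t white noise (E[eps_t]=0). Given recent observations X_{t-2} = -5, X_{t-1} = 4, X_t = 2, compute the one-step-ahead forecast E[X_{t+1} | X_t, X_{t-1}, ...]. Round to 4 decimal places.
E[X_{t+1} \mid \mathcal F_t] = -3.0240

For an AR(p) model X_t = c + sum_i phi_i X_{t-i} + eps_t, the
one-step-ahead conditional mean is
  E[X_{t+1} | X_t, ...] = c + sum_i phi_i X_{t+1-i}.
Substitute known values:
  E[X_{t+1} | ...] = -2 + (-0.695) * (2) + (0.099) * (4) + (0.006) * (-5)
                   = -3.0240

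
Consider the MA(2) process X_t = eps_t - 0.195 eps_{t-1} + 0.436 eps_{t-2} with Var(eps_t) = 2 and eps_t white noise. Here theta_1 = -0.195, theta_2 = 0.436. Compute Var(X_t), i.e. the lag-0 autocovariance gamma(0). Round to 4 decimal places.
\gamma(0) = 2.4562

For an MA(q) process X_t = eps_t + sum_i theta_i eps_{t-i} with
Var(eps_t) = sigma^2, the variance is
  gamma(0) = sigma^2 * (1 + sum_i theta_i^2).
  sum_i theta_i^2 = (-0.195)^2 + (0.436)^2 = 0.038025 + 0.190096 = 0.228121.
  gamma(0) = 2 * (1 + 0.228121) = 2 * 1.228121 = 2.456242, which rounds to 2.4562.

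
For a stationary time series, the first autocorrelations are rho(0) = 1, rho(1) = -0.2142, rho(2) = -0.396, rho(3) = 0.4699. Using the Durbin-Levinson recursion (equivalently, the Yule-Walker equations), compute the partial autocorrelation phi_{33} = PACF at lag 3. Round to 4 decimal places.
\phi_{33} = 0.3290

The PACF at lag k is phi_{kk}, the last component of the solution
to the Yule-Walker system G_k phi = r_k where
  (G_k)_{ij} = rho(|i - j|), (r_k)_i = rho(i), i,j = 1..k.
Equivalently, Durbin-Levinson gives phi_{kk} iteratively:
  phi_{11} = rho(1)
  phi_{kk} = [rho(k) - sum_{j=1..k-1} phi_{k-1,j} rho(k-j)]
            / [1 - sum_{j=1..k-1} phi_{k-1,j} rho(j)],
  phi_{k,j} = phi_{k-1,j} - phi_{kk} phi_{k-1,k-j},  j = 1..k-1.
Step k = 1:
  phi_11 = rho(1) = -0.2142.
Step k = 2:
  phi_22 = [rho(2) - phi_11 rho(1)] / [1 - phi_11 rho(1)] = [-0.396 - (-0.2142)(-0.2142)] / [1 - (-0.2142)(-0.2142)]
         = -0.44188164 / 0.95411836 = -0.463131.
  Update: phi_21 = phi_11 - phi_22 phi_11 = -0.2142 - (-0.463131)(-0.2142) = -0.313403.
Step k = 3:
  phi_33 = [rho(3) - phi_21 rho(2) - phi_22 rho(1)] / [1 - phi_21 rho(1) - phi_22 rho(2)]
    numerator   = 0.4699 - (-0.313403)(-0.396) - (-0.463131)(-0.2142) = 0.24658993
    denominator = 1 - (-0.313403)(-0.2142) - (-0.463131)(-0.396) = 0.74946934
  phi_33 = 0.24658993 / 0.74946934 = 0.329.
Therefore phi_{33} = 0.3290.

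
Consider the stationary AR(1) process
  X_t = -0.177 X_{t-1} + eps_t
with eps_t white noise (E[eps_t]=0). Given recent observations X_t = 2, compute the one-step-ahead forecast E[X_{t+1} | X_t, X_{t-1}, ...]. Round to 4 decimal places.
E[X_{t+1} \mid \mathcal F_t] = -0.3540

For an AR(p) model X_t = c + sum_i phi_i X_{t-i} + eps_t, the
one-step-ahead conditional mean is
  E[X_{t+1} | X_t, ...] = c + sum_i phi_i X_{t+1-i}.
Substitute known values:
  E[X_{t+1} | ...] = (-0.177) * (2)
                   = -0.3540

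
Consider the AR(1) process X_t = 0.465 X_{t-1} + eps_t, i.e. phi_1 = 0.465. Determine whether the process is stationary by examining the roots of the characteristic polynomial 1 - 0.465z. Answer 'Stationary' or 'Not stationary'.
\text{Stationary}

The AR(p) characteristic polynomial is P(z) = 1 - 0.465z.
Stationarity requires all roots to lie outside the unit circle, i.e. |z| > 1 for every root.
This is linear in z: 1 + (-0.465) z = 0  =>  z = -1/(-0.465) = 2.150538,  |z| = 2.150538.
Moduli of all roots: 2.1505.
All moduli strictly greater than 1? Yes.
Verdict: Stationary.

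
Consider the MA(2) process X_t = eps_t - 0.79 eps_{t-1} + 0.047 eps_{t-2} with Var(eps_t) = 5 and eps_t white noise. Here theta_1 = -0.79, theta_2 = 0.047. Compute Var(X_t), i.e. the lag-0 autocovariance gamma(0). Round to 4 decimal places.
\gamma(0) = 8.1315

For an MA(q) process X_t = eps_t + sum_i theta_i eps_{t-i} with
Var(eps_t) = sigma^2, the variance is
  gamma(0) = sigma^2 * (1 + sum_i theta_i^2).
  sum_i theta_i^2 = (-0.79)^2 + (0.047)^2 = 0.6241 + 0.002209 = 0.626309.
  gamma(0) = 5 * (1 + 0.626309) = 5 * 1.626309 = 8.131545, which rounds to 8.1315.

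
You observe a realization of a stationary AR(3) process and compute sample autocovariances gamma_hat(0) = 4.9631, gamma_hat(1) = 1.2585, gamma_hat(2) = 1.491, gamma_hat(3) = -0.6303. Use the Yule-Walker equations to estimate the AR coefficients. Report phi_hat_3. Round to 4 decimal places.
\hat\phi_{3} = -0.2830

The Yule-Walker equations for an AR(p) process read, in matrix form,
  Gamma_p phi = r_p,   with   (Gamma_p)_{ij} = gamma(|i - j|),
                       (r_p)_i = gamma(i),   i,j = 1..p.
Substitute the sample gammas (Toeplitz matrix and right-hand side of size 3):
  Gamma_p = [[4.9631, 1.2585, 1.491], [1.2585, 4.9631, 1.2585], [1.491, 1.2585, 4.9631]]
  r_p     = [1.2585, 1.491, -0.6303]
Written out (R1..R3):
  (R1) 4.9631 phi_1 + 1.2585 phi_2 + 1.491 phi_3 = 1.2585
  (R2) 1.2585 phi_1 + 4.9631 phi_2 + 1.2585 phi_3 = 1.491
  (R3) 1.491 phi_1 + 1.2585 phi_2 + 4.9631 phi_3 = -0.6303
Gaussian elimination:
  R2 <- R2 - (1.2585/4.9631) R1 = R2 - (0.253571) R1:  4.64398 phi_2 + 0.880425 phi_3 = 1.17188
  R3 <- R3 - (1.491/4.9631) R1 = R3 - (0.300417) R1:  0.880425 phi_2 + 4.515178 phi_3 = -1.008375
  R3 <- R3 - (0.880425/4.64398) R2 = R3 - (0.189584) R2:  4.348263 phi_3 = -1.230545
Back-substitution:
  phi_hat_3 = -1.230545 / 4.348263 = -0.282997
  phi_hat_2 = (1.17188 - (0.880425)(-0.282997)) / 4.64398 = 0.305996
  phi_hat_1 = (1.2585 - (1.2585)(0.305996) - (1.491)(-0.282997)) / 4.9631 = 0.260997
So phi_hat = [0.2610, 0.3060, -0.2830].
Therefore phi_hat_3 = -0.2830.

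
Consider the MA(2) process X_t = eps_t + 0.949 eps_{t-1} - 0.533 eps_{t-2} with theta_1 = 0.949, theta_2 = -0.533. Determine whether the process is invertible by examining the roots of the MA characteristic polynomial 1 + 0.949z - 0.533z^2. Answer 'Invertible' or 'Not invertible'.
\text{Not invertible}

The MA(q) characteristic polynomial is P(z) = 1 + 0.949z - 0.533z^2.
Invertibility requires all roots to lie outside the unit circle, i.e. |z| > 1 for every root.
Set 1 + (0.949) z + (-0.533) z^2 = 0, i.e. a z^2 + b z + c = 0 with a = -0.533, b = 0.949, c = 1.
Discriminant D = b^2 - 4ac = (0.949)^2 - 4*(-0.533)*1 = 0.900601 - (-2.132) = 3.032601.
D >= 0, so the roots are real: z = (-b +/- sqrt(D)) / (2a) = (-0.949 +/- 1.741436) / (-1.066).
  z_1 = (-0.949 + 1.741436) / (-1.066) = -0.7434,   |z_1| = 0.7434.
  z_2 = (-0.949 - 1.741436) / (-1.066) = 2.5239,   |z_2| = 2.5239.
Moduli of all roots: 0.7434, 2.5239.
All moduli strictly greater than 1? No.
Verdict: Not invertible.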